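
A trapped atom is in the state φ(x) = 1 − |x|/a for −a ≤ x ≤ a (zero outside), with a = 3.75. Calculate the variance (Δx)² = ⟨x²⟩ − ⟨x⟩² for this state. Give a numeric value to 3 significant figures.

1.41

Compute ⟨x⟩ and ⟨x²⟩ separately, then (Δx)² = ⟨x²⟩ − ⟨x⟩².
φ is even, so ∫ over [−a, a] = 2∫₀ᵃ with φ = 1 − x/a there: ∫₀ᵃ (1 − x/a)² dx = a/3, ∫₀ᵃ x²(1 − x/a)² dx = a³/30, ∫₀ᵃ x⁴(1 − x/a)² dx = a⁵/105.
Normalization: ∫|φ|² dx = 2.5000.
⟨x⟩ = 0.0000 and ⟨x²⟩ = 1.4063.
(Δx)² = 1.4063 − (0.0000)² = 1.4063.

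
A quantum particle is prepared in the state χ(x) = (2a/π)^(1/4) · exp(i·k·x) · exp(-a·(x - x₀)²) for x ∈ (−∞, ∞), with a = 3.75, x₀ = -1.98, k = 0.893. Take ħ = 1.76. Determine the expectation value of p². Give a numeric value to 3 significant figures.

p² χ = −ħ² d²χ/dx²; ⟨p²⟩ = −ħ² ∫ χ*·χ'' dx.
Gaussian moments (u = x − x₀): ∫u^(2j)·e^(−2au²) du = (2j−1)!!/(4a)^j · √(π/(2a)), odd powers integrate to 0; here √(π/(2a)) = 0.64721. Derivatives: χ′ = (ik − 2au)·χ, χ″ = ((ik − 2au)² − 2a)·χ; the odd-in-u pieces drop out.
⟨p²⟩ = 14.086.

14.1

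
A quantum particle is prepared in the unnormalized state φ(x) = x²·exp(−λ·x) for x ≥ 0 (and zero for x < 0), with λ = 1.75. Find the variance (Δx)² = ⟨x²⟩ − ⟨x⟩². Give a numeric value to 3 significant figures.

0.408

Compute ⟨x⟩ and ⟨x²⟩ separately, then (Δx)² = ⟨x²⟩ − ⟨x⟩².
Every integrand reduces to terms xʲ·e^(−2λx) on [0, ∞); use ∫₀^∞ xʲ·e^(−2λx) dx = j!/(2λ)^(j+1).
Normalization: ∫|φ|² dx = 0.045695.
⟨x⟩ = 1.4286 and ⟨x²⟩ = 2.4490.
(Δx)² = 2.4490 − (1.4286)² = 0.40816.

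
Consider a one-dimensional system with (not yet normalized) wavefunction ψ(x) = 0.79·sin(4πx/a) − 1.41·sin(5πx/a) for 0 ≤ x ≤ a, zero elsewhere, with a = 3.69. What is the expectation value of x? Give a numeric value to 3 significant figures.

⟨x⟩ = ∫ x·|ψ|² dx / ∫|ψ|² dx (integrals over the domain).
On 0 ≤ x ≤ a (j ≠ l): ∫sin²(jπx/a) dx = a/2, ∫sin(jπx/a)·sin(lπx/a) dx = 0; diagonal moments ∫x·sin²(jπx/a) dx = a²/4, ∫x²·sin²(jπx/a) dx = a³·(1/6 − 1/(4j²π²)); cross terms ∫x·sin(jπx/a)·sin(lπx/a) dx = 0 for j + l even and −4jla²/(π²(j² − l²)²) for j + l odd, ∫x²·sin(jπx/a)·sin(lπx/a) dx = (−1)^(j+l)·4jla³/(π²(j² − l²)²); higher powers the same way via product-to-sum and parts.
State is unnormalized: ∫|ψ|² dx = 4.8195, and ∫ψ*·x·ψ dx = 11.928, so ⟨x⟩ = 11.928 / 4.8195.
⟨x⟩ = 2.4748.

2.47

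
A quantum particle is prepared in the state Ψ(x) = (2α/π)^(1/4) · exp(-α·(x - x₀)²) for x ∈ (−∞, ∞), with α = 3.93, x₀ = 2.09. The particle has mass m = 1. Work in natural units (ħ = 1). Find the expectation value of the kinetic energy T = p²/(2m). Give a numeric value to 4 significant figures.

1.965

T = −(ħ²/2m) d²/dx², so ⟨T⟩ = −(ħ²/2m) ∫ Ψ*·Ψ'' dx; with m = 1.
Gaussian moments (u = x − x₀): ∫u^(2j)·e^(−2αu²) du = (2j−1)!!/(4α)^j · √(π/(2α)), odd powers integrate to 0; here √(π/(2α)) = 0.63221. Derivatives: d/dx e^(−αu²) = −2αu·e^(−αu²), d²/dx² e^(−αu²) = (4α²u² − 2α)·e^(−αu²).
⟨T⟩ = 1.9650.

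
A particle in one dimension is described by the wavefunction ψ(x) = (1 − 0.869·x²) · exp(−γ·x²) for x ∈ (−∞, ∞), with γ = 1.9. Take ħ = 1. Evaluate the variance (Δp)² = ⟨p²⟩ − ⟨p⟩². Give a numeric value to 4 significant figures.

Compute ⟨p⟩ and ⟨p²⟩ separately; (Δp)² = ⟨p²⟩ − ⟨p⟩².
Expand each integrand as polynomial × e^(−2γx²) and use ∫x^(2j)·e^(−2γx²) dx = (2j−1)!!/(4γ)^j · √(π/(2γ)), odd powers → 0; here √(π/(2γ)) = 0.90925. Differentiate with the product rule, d/dx e^(−γx²) = −2γx·e^(−γx²).
Normalization: ∫|ψ|² dx = 0.73698.
⟨p⟩ = 0.0000 and ⟨p²⟩ = 3.0947.
(Δp)² = 3.0947 − (0.0000)² = 3.0947.

3.095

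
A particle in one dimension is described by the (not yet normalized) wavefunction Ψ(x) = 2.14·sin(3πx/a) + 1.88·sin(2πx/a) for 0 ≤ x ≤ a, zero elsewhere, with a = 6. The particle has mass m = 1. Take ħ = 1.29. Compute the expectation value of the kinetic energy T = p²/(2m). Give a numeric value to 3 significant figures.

T = −(ħ²/2m) d²/dx², so ⟨T⟩ = −(ħ²/2m) ∫ Ψ*·Ψ'' dx / ∫|Ψ|² dx; with m = 1.
d²/dx² sin(jπx/a) = −(jπ/a)²·sin(jπx/a); on 0 ≤ x ≤ a, ∫sin²(jπx/a) dx = a/2 and ∫sin(jπx/a)·sin(lπx/a) dx = 0 for j ≠ l, so only diagonal terms survive in ∫|Ψ|² and ∫Ψ·Ψ″; ∫Ψ·Ψ′ dx = [Ψ²/2] between the walls = 0.
State is unnormalized: ∫|Ψ|² dx = 24.342, and ∫Ψ*·(−ħ²/2m · Ψ'') dx = 37.881, so ⟨T⟩ = 37.881 / 24.342.
⟨T⟩ = 1.5562.

1.56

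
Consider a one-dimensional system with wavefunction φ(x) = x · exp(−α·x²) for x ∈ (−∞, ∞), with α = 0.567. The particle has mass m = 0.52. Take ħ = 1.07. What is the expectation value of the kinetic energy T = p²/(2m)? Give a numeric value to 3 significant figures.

T = −(ħ²/2m) d²/dx², so ⟨T⟩ = −(ħ²/2m) ∫ φ*·φ'' dx / ∫|φ|² dx; with m = 0.52.
Expand each integrand as polynomial × e^(−2αx²) and use ∫x^(2j)·e^(−2αx²) dx = (2j−1)!!/(4α)^j · √(π/(2α)), odd powers → 0; here √(π/(2α)) = 1.6644. Differentiate with the product rule, d/dx e^(−αx²) = −2αx·e^(−αx²).
State is unnormalized: ∫|φ|² dx = 0.73388, and ∫φ*·(−ħ²/2m · φ'') dx = 1.3742, so ⟨T⟩ = 1.3742 / 0.73388.
⟨T⟩ = 1.8726.

1.87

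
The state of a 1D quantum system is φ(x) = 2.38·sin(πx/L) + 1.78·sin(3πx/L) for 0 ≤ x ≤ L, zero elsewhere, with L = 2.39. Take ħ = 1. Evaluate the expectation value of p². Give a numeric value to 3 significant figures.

6.69

p² φ = −ħ² d²φ/dx²; ⟨p²⟩ = −ħ² ∫ φ*·φ'' dx / ∫|φ|² dx.
d²/dx² sin(jπx/L) = −(jπ/L)²·sin(jπx/L); on 0 ≤ x ≤ L, ∫sin²(jπx/L) dx = L/2 and ∫sin(jπx/L)·sin(lπx/L) dx = 0 for j ≠ l, so only diagonal terms survive in ∫|φ|² and ∫φ·φ″; ∫φ·φ′ dx = [φ²/2] between the walls = 0.
State is unnormalized: ∫|φ|² dx = 10.555, and ∫φ*·(−ħ² φ'') dx = 70.574, so ⟨p²⟩ = 70.574 / 10.555.
⟨p²⟩ = 6.6862.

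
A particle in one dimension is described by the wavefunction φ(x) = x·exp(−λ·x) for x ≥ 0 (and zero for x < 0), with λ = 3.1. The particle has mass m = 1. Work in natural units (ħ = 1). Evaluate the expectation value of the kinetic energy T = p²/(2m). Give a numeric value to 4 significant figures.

T = −(ħ²/2m) d²/dx², so ⟨T⟩ = −(ħ²/2m) ∫ φ*·φ'' dx / ∫|φ|² dx; with m = 1.
Differentiate x·exp(−λ·x) with the product rule; every integrand then reduces to terms xʲ·e^(−2λx) on [0, ∞), with ∫₀^∞ xʲ·e^(−2λx) dx = j!/(2λ)^(j+1).
State is unnormalized: ∫|φ|² dx = 0.0083918, and ∫φ*·(−ħ²/2m · φ'') dx = 0.040323, so ⟨T⟩ = 0.040323 / 0.0083918.
⟨T⟩ = 4.8050.

4.805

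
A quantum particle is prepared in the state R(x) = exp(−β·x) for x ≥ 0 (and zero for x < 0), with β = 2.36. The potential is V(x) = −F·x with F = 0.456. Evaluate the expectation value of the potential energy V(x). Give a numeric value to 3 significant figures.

⟨V⟩ = ∫ V(x)·|R|² dx / ∫|R|² dx.
Every integrand reduces to terms xʲ·e^(−2βx) on [0, ∞); use ∫₀^∞ xʲ·e^(−2βx) dx = j!/(2β)^(j+1).
State is unnormalized: ∫|R|² dx = 0.21186, and ∫R*·V(x)·R dx = -0.020468, so ⟨V⟩ = -0.020468 / 0.21186.
⟨V⟩ = -0.096610.

-0.0966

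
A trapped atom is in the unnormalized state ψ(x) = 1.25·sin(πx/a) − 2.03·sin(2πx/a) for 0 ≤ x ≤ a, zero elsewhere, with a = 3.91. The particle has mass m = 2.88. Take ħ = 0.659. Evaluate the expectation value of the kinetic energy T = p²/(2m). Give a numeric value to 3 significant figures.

0.155

T = −(ħ²/2m) d²/dx², so ⟨T⟩ = −(ħ²/2m) ∫ ψ*·ψ'' dx / ∫|ψ|² dx; with m = 2.88.
d²/dx² sin(jπx/a) = −(jπ/a)²·sin(jπx/a); on 0 ≤ x ≤ a, ∫sin²(jπx/a) dx = a/2 and ∫sin(jπx/a)·sin(lπx/a) dx = 0 for j ≠ l, so only diagonal terms survive in ∫|ψ|² and ∫ψ·ψ″; ∫ψ·ψ′ dx = [ψ²/2] between the walls = 0.
State is unnormalized: ∫|ψ|² dx = 11.111, and ∫ψ*·(−ħ²/2m · ψ'') dx = 1.7172, so ⟨T⟩ = 1.7172 / 11.111.
⟨T⟩ = 0.15455.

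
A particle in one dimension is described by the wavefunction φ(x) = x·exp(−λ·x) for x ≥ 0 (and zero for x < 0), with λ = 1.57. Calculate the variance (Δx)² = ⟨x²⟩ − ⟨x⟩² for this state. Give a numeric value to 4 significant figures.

0.3043

Compute ⟨x⟩ and ⟨x²⟩ separately, then (Δx)² = ⟨x²⟩ − ⟨x⟩².
Every integrand reduces to terms xʲ·e^(−2λx) on [0, ∞); use ∫₀^∞ xʲ·e^(−2λx) dx = j!/(2λ)^(j+1).
Normalization: ∫|φ|² dx = 0.064601.
⟨x⟩ = 0.95541 and ⟨x²⟩ = 1.2171.
(Δx)² = 1.2171 − (0.95541)² = 0.30427.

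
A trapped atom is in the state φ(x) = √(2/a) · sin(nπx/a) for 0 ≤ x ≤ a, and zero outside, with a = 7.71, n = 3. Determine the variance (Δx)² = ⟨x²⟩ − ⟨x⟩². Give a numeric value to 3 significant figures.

Compute ⟨x⟩ and ⟨x²⟩ separately, then (Δx)² = ⟨x²⟩ − ⟨x⟩².
With sin²θ = (1 − cos2θ)/2 on 0 ≤ x ≤ a: ∫sin²(nπx/a) dx = a/2, ∫x·sin²(nπx/a) dx = a²/4, ∫x²·sin²(nπx/a) dx = a³·(1/6 − 1/(4n²π²)); higher powers xᵏ the same way, integrating xᵏ·cos(2nπx/a) by parts.
⟨x⟩ = 3.8550 and ⟨x²⟩ = 19.480.
(Δx)² = 19.480 − (3.8550)² = 4.6191.

4.62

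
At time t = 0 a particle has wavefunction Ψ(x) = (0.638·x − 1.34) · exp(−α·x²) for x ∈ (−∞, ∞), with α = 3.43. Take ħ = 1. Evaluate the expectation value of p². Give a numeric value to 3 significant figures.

p² Ψ = −ħ² d²Ψ/dx²; ⟨p²⟩ = −ħ² ∫ Ψ*·Ψ'' dx / ∫|Ψ|² dx.
Expand each integrand as polynomial × e^(−2αx²) and use ∫x^(2j)·e^(−2αx²) dx = (2j−1)!!/(4α)^j · √(π/(2α)), odd powers → 0; here √(π/(2α)) = 0.67673. Differentiate with the product rule, d/dx e^(−αx²) = −2αx·e^(−αx²).
State is unnormalized: ∫|Ψ|² dx = 1.2352, and ∫Ψ*·(−ħ² Ψ'') dx = 4.3745, so ⟨p²⟩ = 4.3745 / 1.2352.
⟨p²⟩ = 3.5415.

3.54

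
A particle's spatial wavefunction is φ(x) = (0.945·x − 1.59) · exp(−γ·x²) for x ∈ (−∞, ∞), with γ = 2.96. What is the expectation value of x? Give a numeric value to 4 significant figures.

-0.09749

⟨x⟩ = ∫ x·|φ|² dx / ∫|φ|² dx (integrals over the domain).
Expand each integrand as polynomial × e^(−2γx²) and use ∫x^(2j)·e^(−2γx²) dx = (2j−1)!!/(4γ)^j · √(π/(2γ)), odd powers → 0; here √(π/(2γ)) = 0.72847.
State is unnormalized: ∫|φ|² dx = 1.8966, and ∫φ*·x·φ dx = -0.18489, so ⟨x⟩ = -0.18489 / 1.8966.
⟨x⟩ = -0.097487.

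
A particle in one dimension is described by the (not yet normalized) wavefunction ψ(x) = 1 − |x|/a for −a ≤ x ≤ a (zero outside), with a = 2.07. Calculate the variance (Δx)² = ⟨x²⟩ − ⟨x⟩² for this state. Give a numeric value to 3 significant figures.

Compute ⟨x⟩ and ⟨x²⟩ separately, then (Δx)² = ⟨x²⟩ − ⟨x⟩².
ψ is even, so ∫ over [−a, a] = 2∫₀ᵃ with ψ = 1 − x/a there: ∫₀ᵃ (1 − x/a)² dx = a/3, ∫₀ᵃ x²(1 − x/a)² dx = a³/30, ∫₀ᵃ x⁴(1 − x/a)² dx = a⁵/105.
Normalization: ∫|ψ|² dx = 1.3800.
⟨x⟩ = 0.0000 and ⟨x²⟩ = 0.42849.
(Δx)² = 0.42849 − (0.0000)² = 0.42849.

0.428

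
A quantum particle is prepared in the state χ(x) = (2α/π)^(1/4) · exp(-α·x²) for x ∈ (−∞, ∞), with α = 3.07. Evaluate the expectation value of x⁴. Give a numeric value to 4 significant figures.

0.01989

⟨x⁴⟩ = ∫ x⁴·|χ|² dx (integrals over the domain).
Gaussian moments: ∫x^(2j)·e^(−2αx²) dx = (2j−1)!!/(4α)^j · √(π/(2α)), odd powers integrate to 0; here √(π/(2α)) = 0.71530.
⟨x⁴⟩ = 0.019894.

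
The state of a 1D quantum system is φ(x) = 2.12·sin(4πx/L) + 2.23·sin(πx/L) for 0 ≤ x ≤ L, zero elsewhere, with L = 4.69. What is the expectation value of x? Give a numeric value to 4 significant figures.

2.278

⟨x⟩ = ∫ x·|φ|² dx / ∫|φ|² dx (integrals over the domain).
On 0 ≤ x ≤ L (j ≠ l): ∫sin²(jπx/L) dx = L/2, ∫sin(jπx/L)·sin(lπx/L) dx = 0; diagonal moments ∫x·sin²(jπx/L) dx = L²/4, ∫x²·sin²(jπx/L) dx = L³·(1/6 − 1/(4j²π²)); cross terms ∫x·sin(jπx/L)·sin(lπx/L) dx = 0 for j + l even and −4jlL²/(π²(j² − l²)²) for j + l odd, ∫x²·sin(jπx/L)·sin(lπx/L) dx = (−1)^(j+l)·4jlL³/(π²(j² − l²)²); higher powers the same way via product-to-sum and parts.
State is unnormalized: ∫|φ|² dx = 22.201, and ∫φ*·x·φ dx = 50.562, so ⟨x⟩ = 50.562 / 22.201.
⟨x⟩ = 2.2775.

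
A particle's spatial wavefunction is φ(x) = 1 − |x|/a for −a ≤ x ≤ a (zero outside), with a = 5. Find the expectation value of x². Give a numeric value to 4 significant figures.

2.500

⟨x²⟩ = ∫ x²·|φ|² dx / ∫|φ|² dx (integrals over the domain).
φ is even, so ∫ over [−a, a] = 2∫₀ᵃ with φ = 1 − x/a there: ∫₀ᵃ (1 − x/a)² dx = a/3, ∫₀ᵃ x²(1 − x/a)² dx = a³/30, ∫₀ᵃ x⁴(1 − x/a)² dx = a⁵/105.
State is unnormalized: ∫|φ|² dx = 3.3333, and ∫φ*·x²·φ dx = 8.3333, so ⟨x²⟩ = 8.3333 / 3.3333.
⟨x²⟩ = 2.5000.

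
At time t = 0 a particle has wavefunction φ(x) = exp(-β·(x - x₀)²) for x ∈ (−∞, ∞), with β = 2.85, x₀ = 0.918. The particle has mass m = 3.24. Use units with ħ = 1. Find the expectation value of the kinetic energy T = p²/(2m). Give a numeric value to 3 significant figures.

T = −(ħ²/2m) d²/dx², so ⟨T⟩ = −(ħ²/2m) ∫ φ*·φ'' dx / ∫|φ|² dx; with m = 3.24.
Gaussian moments (u = x − x₀): ∫u^(2j)·e^(−2βu²) du = (2j−1)!!/(4β)^j · √(π/(2β)), odd powers integrate to 0; here √(π/(2β)) = 0.74240. Derivatives: d/dx e^(−βu²) = −2βu·e^(−βu²), d²/dx² e^(−βu²) = (4β²u² − 2β)·e^(−βu²).
State is unnormalized: ∫|φ|² dx = 0.74240, and ∫φ*·(−ħ²/2m · φ'') dx = 0.32652, so ⟨T⟩ = 0.32652 / 0.74240.
⟨T⟩ = 0.43981.

0.440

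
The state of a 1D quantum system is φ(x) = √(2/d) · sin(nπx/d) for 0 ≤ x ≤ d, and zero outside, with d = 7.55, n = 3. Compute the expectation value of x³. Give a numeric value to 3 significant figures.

104.

⟨x³⟩ = ∫ x³·|φ|² dx (integrals over the domain).
With sin²θ = (1 − cos2θ)/2 on 0 ≤ x ≤ d: ∫sin²(nπx/d) dx = d/2, ∫x·sin²(nπx/d) dx = d²/4, ∫x²·sin²(nπx/d) dx = d³·(1/6 − 1/(4n²π²)); higher powers xᵏ the same way, integrating xᵏ·cos(2nπx/d) by parts.
⟨x³⟩ = 103.96.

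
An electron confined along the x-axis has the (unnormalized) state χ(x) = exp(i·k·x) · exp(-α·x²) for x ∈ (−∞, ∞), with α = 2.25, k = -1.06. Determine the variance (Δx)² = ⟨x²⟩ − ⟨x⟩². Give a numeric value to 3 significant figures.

Compute ⟨x⟩ and ⟨x²⟩ separately, then (Δx)² = ⟨x²⟩ − ⟨x⟩².
Gaussian moments: ∫x^(2j)·e^(−2αx²) dx = (2j−1)!!/(4α)^j · √(π/(2α)), odd powers integrate to 0; here √(π/(2α)) = 0.83554.
Normalization: ∫|χ|² dx = 0.83554.
⟨x⟩ = 0.0000 and ⟨x²⟩ = 0.11111.
(Δx)² = 0.11111 − (0.0000)² = 0.11111.

0.111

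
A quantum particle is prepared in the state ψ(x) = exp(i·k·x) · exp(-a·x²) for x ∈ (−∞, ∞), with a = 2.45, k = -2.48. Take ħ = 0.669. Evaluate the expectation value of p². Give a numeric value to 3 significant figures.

3.85

p² ψ = −ħ² d²ψ/dx²; ⟨p²⟩ = −ħ² ∫ ψ*·ψ'' dx / ∫|ψ|² dx.
Gaussian moments: ∫x^(2j)·e^(−2ax²) dx = (2j−1)!!/(4a)^j · √(π/(2a)), odd powers integrate to 0; here √(π/(2a)) = 0.80071. Derivatives: ψ′ = (ik − 2ax)·ψ, ψ″ = ((ik − 2ax)² − 2a)·ψ; the odd-in-x pieces drop out.
State is unnormalized: ∫|ψ|² dx = 0.80071, and ∫ψ*·(−ħ² ψ'') dx = 3.0821, so ⟨p²⟩ = 3.0821 / 0.80071.
⟨p²⟩ = 3.8492.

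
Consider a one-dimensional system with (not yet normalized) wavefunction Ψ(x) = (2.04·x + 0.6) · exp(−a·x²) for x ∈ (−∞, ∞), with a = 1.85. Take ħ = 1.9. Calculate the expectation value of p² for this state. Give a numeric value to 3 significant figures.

14.8

p² Ψ = −ħ² d²Ψ/dx²; ⟨p²⟩ = −ħ² ∫ Ψ*·Ψ'' dx / ∫|Ψ|² dx.
Expand each integrand as polynomial × e^(−2ax²) and use ∫x^(2j)·e^(−2ax²) dx = (2j−1)!!/(4a)^j · √(π/(2a)), odd powers → 0; here √(π/(2a)) = 0.92145. Differentiate with the product rule, d/dx e^(−ax²) = −2ax·e^(−ax²).
State is unnormalized: ∫|Ψ|² dx = 0.84993, and ∫Ψ*·(−ħ² Ψ'') dx = 12.598, so ⟨p²⟩ = 12.598 / 0.84993.
⟨p²⟩ = 14.822.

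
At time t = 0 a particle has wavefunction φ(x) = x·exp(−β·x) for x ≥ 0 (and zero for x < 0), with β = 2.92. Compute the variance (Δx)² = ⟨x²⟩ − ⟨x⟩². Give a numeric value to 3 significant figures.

Compute ⟨x⟩ and ⟨x²⟩ separately, then (Δx)² = ⟨x²⟩ − ⟨x⟩².
Every integrand reduces to terms xʲ·e^(−2βx) on [0, ∞); use ∫₀^∞ xʲ·e^(−2βx) dx = j!/(2β)^(j+1).
Normalization: ∫|φ|² dx = 0.010041.
⟨x⟩ = 0.51370 and ⟨x²⟩ = 0.35185.
(Δx)² = 0.35185 − (0.51370)² = 0.087962.

0.0880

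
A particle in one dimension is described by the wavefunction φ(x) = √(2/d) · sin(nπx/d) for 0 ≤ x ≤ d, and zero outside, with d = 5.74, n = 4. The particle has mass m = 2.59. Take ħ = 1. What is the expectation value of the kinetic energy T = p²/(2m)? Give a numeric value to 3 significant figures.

0.925

T = −(ħ²/2m) d²/dx², so ⟨T⟩ = −(ħ²/2m) ∫ φ*·φ'' dx; with m = 2.59.
d/dx sin(nπx/d) = (nπ/d)·cos(nπx/d) and d²/dx² sin(nπx/d) = −(nπ/d)²·sin(nπx/d); on 0 ≤ x ≤ d, ∫sin²(nπx/d) dx = d/2 and ∫sin(nπx/d)·cos(nπx/d) dx = 0.
⟨T⟩ = 0.92527.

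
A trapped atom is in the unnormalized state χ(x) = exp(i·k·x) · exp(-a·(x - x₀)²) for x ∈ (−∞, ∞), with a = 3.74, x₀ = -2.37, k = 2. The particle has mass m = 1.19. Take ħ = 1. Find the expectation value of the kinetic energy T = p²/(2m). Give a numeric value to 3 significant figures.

T = −(ħ²/2m) d²/dx², so ⟨T⟩ = −(ħ²/2m) ∫ χ*·χ'' dx / ∫|χ|² dx; with m = 1.19.
Gaussian moments (u = x − x₀): ∫u^(2j)·e^(−2au²) du = (2j−1)!!/(4a)^j · √(π/(2a)), odd powers integrate to 0; here √(π/(2a)) = 0.64807. Derivatives: χ′ = (ik − 2au)·χ, χ″ = ((ik − 2au)² − 2a)·χ; the odd-in-u pieces drop out.
State is unnormalized: ∫|χ|² dx = 0.64807, and ∫χ*·(−ħ²/2m · χ'') dx = 2.1076, so ⟨T⟩ = 2.1076 / 0.64807.
⟨T⟩ = 3.2521.

3.25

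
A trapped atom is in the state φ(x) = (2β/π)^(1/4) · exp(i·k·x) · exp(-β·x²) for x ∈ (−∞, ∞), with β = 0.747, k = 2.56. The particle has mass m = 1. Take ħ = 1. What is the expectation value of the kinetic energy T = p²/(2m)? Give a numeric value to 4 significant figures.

3.650

T = −(ħ²/2m) d²/dx², so ⟨T⟩ = −(ħ²/2m) ∫ φ*·φ'' dx; with m = 1.
Gaussian moments: ∫x^(2j)·e^(−2βx²) dx = (2j−1)!!/(4β)^j · √(π/(2β)), odd powers integrate to 0; here √(π/(2β)) = 1.4501. Derivatives: φ′ = (ik − 2βx)·φ, φ″ = ((ik − 2βx)² − 2β)·φ; the odd-in-x pieces drop out.
⟨T⟩ = 3.6503.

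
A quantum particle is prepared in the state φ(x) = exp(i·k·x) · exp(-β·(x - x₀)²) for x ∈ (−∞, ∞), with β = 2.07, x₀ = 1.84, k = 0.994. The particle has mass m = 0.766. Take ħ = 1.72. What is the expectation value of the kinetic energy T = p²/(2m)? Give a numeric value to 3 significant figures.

5.91

T = −(ħ²/2m) d²/dx², so ⟨T⟩ = −(ħ²/2m) ∫ φ*·φ'' dx / ∫|φ|² dx; with m = 0.766.
Gaussian moments (u = x − x₀): ∫u^(2j)·e^(−2βu²) du = (2j−1)!!/(4β)^j · √(π/(2β)), odd powers integrate to 0; here √(π/(2β)) = 0.87111. Derivatives: φ′ = (ik − 2βu)·φ, φ″ = ((ik − 2βu)² − 2β)·φ; the odd-in-u pieces drop out.
State is unnormalized: ∫|φ|² dx = 0.87111, and ∫φ*·(−ħ²/2m · φ'') dx = 5.1442, so ⟨T⟩ = 5.1442 / 0.87111.
⟨T⟩ = 5.9053.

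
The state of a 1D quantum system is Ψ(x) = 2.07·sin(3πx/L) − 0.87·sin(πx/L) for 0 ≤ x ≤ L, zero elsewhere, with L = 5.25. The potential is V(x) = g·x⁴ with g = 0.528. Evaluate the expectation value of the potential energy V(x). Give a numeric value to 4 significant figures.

⟨V⟩ = ∫ V(x)·|Ψ|² dx / ∫|Ψ|² dx.
On 0 ≤ x ≤ L (j ≠ l): ∫sin²(jπx/L) dx = L/2, ∫sin(jπx/L)·sin(lπx/L) dx = 0; diagonal moments ∫x·sin²(jπx/L) dx = L²/4, ∫x²·sin²(jπx/L) dx = L³·(1/6 − 1/(4j²π²)); cross terms ∫x·sin(jπx/L)·sin(lπx/L) dx = 0 for j + l even and −4jlL²/(π²(j² − l²)²) for j + l odd, ∫x²·sin(jπx/L)·sin(lπx/L) dx = (−1)^(j+l)·4jlL³/(π²(j² − l²)²); higher powers the same way via product-to-sum and parts.
State is unnormalized: ∫|Ψ|² dx = 13.235, and ∫Ψ*·V(x)·Ψ dx = 709.88, so ⟨V⟩ = 709.88 / 13.235.
⟨V⟩ = 53.638.

53.64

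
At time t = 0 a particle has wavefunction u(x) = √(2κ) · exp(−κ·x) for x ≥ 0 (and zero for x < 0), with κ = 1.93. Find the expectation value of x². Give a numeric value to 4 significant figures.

0.1342

⟨x²⟩ = ∫ x²·|u|² dx (integrals over the domain).
Every integrand reduces to terms xʲ·e^(−2κx) on [0, ∞); use ∫₀^∞ xʲ·e^(−2κx) dx = j!/(2κ)^(j+1).
⟨x²⟩ = 0.13423.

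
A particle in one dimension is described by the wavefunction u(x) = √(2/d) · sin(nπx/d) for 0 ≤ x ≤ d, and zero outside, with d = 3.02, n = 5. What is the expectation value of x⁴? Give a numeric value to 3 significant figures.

16.3

⟨x⁴⟩ = ∫ x⁴·|u|² dx (integrals over the domain).
With sin²θ = (1 − cos2θ)/2 on 0 ≤ x ≤ d: ∫sin²(nπx/d) dx = d/2, ∫x·sin²(nπx/d) dx = d²/4, ∫x²·sin²(nπx/d) dx = d³·(1/6 − 1/(4n²π²)); higher powers xᵏ the same way, integrating xᵏ·cos(2nπx/d) by parts.
⟨x⁴⟩ = 16.301.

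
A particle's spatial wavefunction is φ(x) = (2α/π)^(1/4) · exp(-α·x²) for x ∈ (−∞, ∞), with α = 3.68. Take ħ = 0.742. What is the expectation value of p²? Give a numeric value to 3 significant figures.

2.03

p² φ = −ħ² d²φ/dx²; ⟨p²⟩ = −ħ² ∫ φ*·φ'' dx.
Gaussian moments: ∫x^(2j)·e^(−2αx²) dx = (2j−1)!!/(4α)^j · √(π/(2α)), odd powers integrate to 0; here √(π/(2α)) = 0.65334. Derivatives: d/dx e^(−αx²) = −2αx·e^(−αx²), d²/dx² e^(−αx²) = (4α²x² − 2α)·e^(−αx²).
⟨p²⟩ = 2.0261.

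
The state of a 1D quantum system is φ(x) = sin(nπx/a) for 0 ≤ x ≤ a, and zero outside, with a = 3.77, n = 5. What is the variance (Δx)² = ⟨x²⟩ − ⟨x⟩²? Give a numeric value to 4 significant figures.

Compute ⟨x⟩ and ⟨x²⟩ separately, then (Δx)² = ⟨x²⟩ − ⟨x⟩².
With sin²θ = (1 − cos2θ)/2 on 0 ≤ x ≤ a: ∫sin²(nπx/a) dx = a/2, ∫x·sin²(nπx/a) dx = a²/4, ∫x²·sin²(nπx/a) dx = a³·(1/6 − 1/(4n²π²)); higher powers xᵏ the same way, integrating xᵏ·cos(2nπx/a) by parts.
Normalization: ∫|φ|² dx = 1.8850.
⟨x⟩ = 1.8850 and ⟨x²⟩ = 4.7088.
(Δx)² = 4.7088 − (1.8850)² = 1.1556.

1.156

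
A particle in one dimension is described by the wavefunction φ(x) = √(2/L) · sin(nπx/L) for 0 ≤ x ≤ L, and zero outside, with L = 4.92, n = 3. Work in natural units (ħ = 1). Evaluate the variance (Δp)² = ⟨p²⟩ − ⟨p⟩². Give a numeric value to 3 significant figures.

3.67

Compute ⟨p⟩ and ⟨p²⟩ separately; (Δp)² = ⟨p²⟩ − ⟨p⟩².
d/dx sin(nπx/L) = (nπ/L)·cos(nπx/L) and d²/dx² sin(nπx/L) = −(nπ/L)²·sin(nπx/L); on 0 ≤ x ≤ L, ∫sin²(nπx/L) dx = L/2 and ∫sin(nπx/L)·cos(nπx/L) dx = 0.
⟨p⟩ = 0.0000 and ⟨p²⟩ = 3.6695.
(Δp)² = 3.6695 − (0.0000)² = 3.6695.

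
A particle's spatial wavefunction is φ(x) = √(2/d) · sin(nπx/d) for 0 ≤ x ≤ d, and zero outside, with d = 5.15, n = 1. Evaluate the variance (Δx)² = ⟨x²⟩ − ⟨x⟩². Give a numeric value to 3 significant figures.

Compute ⟨x⟩ and ⟨x²⟩ separately, then (Δx)² = ⟨x²⟩ − ⟨x⟩².
With sin²θ = (1 − cos2θ)/2 on 0 ≤ x ≤ d: ∫sin²(nπx/d) dx = d/2, ∫x·sin²(nπx/d) dx = d²/4, ∫x²·sin²(nπx/d) dx = d³·(1/6 − 1/(4n²π²)); higher powers xᵏ the same way, integrating xᵏ·cos(2nπx/d) by parts.
⟨x⟩ = 2.5750 and ⟨x²⟩ = 7.4972.
(Δx)² = 7.4972 − (2.5750)² = 0.86656.

0.867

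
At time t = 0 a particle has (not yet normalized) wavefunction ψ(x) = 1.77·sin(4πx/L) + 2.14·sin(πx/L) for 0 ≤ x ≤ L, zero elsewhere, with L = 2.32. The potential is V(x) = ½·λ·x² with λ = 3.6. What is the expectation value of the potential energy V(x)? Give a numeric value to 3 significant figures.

2.79

⟨V⟩ = ∫ V(x)·|ψ|² dx / ∫|ψ|² dx.
On 0 ≤ x ≤ L (j ≠ l): ∫sin²(jπx/L) dx = L/2, ∫sin(jπx/L)·sin(lπx/L) dx = 0; diagonal moments ∫x·sin²(jπx/L) dx = L²/4, ∫x²·sin²(jπx/L) dx = L³·(1/6 − 1/(4j²π²)); cross terms ∫x·sin(jπx/L)·sin(lπx/L) dx = 0 for j + l even and −4jlL²/(π²(j² − l²)²) for j + l odd, ∫x²·sin(jπx/L)·sin(lπx/L) dx = (−1)^(j+l)·4jlL³/(π²(j² − l²)²); higher powers the same way via product-to-sum and parts.
State is unnormalized: ∫|ψ|² dx = 8.9465, and ∫ψ*·V(x)·ψ dx = 24.946, so ⟨V⟩ = 24.946 / 8.9465.
⟨V⟩ = 2.7884.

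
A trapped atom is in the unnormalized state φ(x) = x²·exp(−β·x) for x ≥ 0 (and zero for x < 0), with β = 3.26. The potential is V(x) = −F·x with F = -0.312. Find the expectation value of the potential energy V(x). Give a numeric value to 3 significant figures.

0.239

⟨V⟩ = ∫ V(x)·|φ|² dx / ∫|φ|² dx.
Every integrand reduces to terms xʲ·e^(−2βx) on [0, ∞); use ∫₀^∞ xʲ·e^(−2βx) dx = j!/(2β)^(j+1).
State is unnormalized: ∫|φ|² dx = 0.0020369, and ∫φ*·V(x)·φ dx = 0.00048736, so ⟨V⟩ = 0.00048736 / 0.0020369.
⟨V⟩ = 0.23926.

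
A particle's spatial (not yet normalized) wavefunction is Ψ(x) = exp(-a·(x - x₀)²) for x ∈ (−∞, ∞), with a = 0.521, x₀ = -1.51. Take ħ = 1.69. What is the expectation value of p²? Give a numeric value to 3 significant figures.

p² Ψ = −ħ² d²Ψ/dx²; ⟨p²⟩ = −ħ² ∫ Ψ*·Ψ'' dx / ∫|Ψ|² dx.
Gaussian moments (u = x − x₀): ∫u^(2j)·e^(−2au²) du = (2j−1)!!/(4a)^j · √(π/(2a)), odd powers integrate to 0; here √(π/(2a)) = 1.7364. Derivatives: d/dx e^(−au²) = −2au·e^(−au²), d²/dx² e^(−au²) = (4a²u² − 2a)·e^(−au²).
State is unnormalized: ∫|Ψ|² dx = 1.7364, and ∫Ψ*·(−ħ² Ψ'') dx = 2.5838, so ⟨p²⟩ = 2.5838 / 1.7364.
⟨p²⟩ = 1.4880.

1.49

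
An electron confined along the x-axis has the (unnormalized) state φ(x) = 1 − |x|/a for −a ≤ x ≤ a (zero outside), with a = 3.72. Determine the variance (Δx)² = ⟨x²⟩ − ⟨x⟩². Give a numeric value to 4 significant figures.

Compute ⟨x⟩ and ⟨x²⟩ separately, then (Δx)² = ⟨x²⟩ − ⟨x⟩².
φ is even, so ∫ over [−a, a] = 2∫₀ᵃ with φ = 1 − x/a there: ∫₀ᵃ (1 − x/a)² dx = a/3, ∫₀ᵃ x²(1 − x/a)² dx = a³/30, ∫₀ᵃ x⁴(1 − x/a)² dx = a⁵/105.
Normalization: ∫|φ|² dx = 2.4800.
⟨x⟩ = 0.0000 and ⟨x²⟩ = 1.3838.
(Δx)² = 1.3838 − (0.0000)² = 1.3838.

1.384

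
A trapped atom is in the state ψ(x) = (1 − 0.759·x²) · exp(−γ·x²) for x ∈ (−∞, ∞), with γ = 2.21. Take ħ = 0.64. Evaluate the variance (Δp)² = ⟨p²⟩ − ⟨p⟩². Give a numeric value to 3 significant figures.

1.30

Compute ⟨p⟩ and ⟨p²⟩ separately; (Δp)² = ⟨p²⟩ − ⟨p⟩².
Expand each integrand as polynomial × e^(−2γx²) and use ∫x^(2j)·e^(−2γx²) dx = (2j−1)!!/(4γ)^j · √(π/(2γ)), odd powers → 0; here √(π/(2γ)) = 0.84307. Differentiate with the product rule, d/dx e^(−γx²) = −2γx·e^(−γx²).
Normalization: ∫|ψ|² dx = 0.71694.
⟨p⟩ = 0.0000 and ⟨p²⟩ = 1.3022.
(Δp)² = 1.3022 − (0.0000)² = 1.3022.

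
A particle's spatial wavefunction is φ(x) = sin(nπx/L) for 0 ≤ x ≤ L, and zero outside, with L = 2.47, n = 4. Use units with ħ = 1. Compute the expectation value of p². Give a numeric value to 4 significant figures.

p² φ = −ħ² d²φ/dx²; ⟨p²⟩ = −ħ² ∫ φ*·φ'' dx / ∫|φ|² dx.
d/dx sin(nπx/L) = (nπ/L)·cos(nπx/L) and d²/dx² sin(nπx/L) = −(nπ/L)²·sin(nπx/L); on 0 ≤ x ≤ L, ∫sin²(nπx/L) dx = L/2 and ∫sin(nπx/L)·cos(nπx/L) dx = 0.
State is unnormalized: ∫|φ|² dx = 1.2350, and ∫φ*·(−ħ² φ'') dx = 31.966, so ⟨p²⟩ = 31.966 / 1.2350.
⟨p²⟩ = 25.884.

25.88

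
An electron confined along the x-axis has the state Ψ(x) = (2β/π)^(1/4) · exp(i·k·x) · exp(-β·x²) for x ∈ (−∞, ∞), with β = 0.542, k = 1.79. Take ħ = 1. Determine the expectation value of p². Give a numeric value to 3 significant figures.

p² Ψ = −ħ² d²Ψ/dx²; ⟨p²⟩ = −ħ² ∫ Ψ*·Ψ'' dx.
Gaussian moments: ∫x^(2j)·e^(−2βx²) dx = (2j−1)!!/(4β)^j · √(π/(2β)), odd powers integrate to 0; here √(π/(2β)) = 1.7024. Derivatives: Ψ′ = (ik − 2βx)·Ψ, Ψ″ = ((ik − 2βx)² − 2β)·Ψ; the odd-in-x pieces drop out.
⟨p²⟩ = 3.7461.

3.75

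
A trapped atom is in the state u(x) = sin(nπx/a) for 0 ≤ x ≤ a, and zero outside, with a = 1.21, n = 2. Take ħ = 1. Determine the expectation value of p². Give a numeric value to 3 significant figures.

p² u = −ħ² d²u/dx²; ⟨p²⟩ = −ħ² ∫ u*·u'' dx / ∫|u|² dx.
d/dx sin(nπx/a) = (nπ/a)·cos(nπx/a) and d²/dx² sin(nπx/a) = −(nπ/a)²·sin(nπx/a); on 0 ≤ x ≤ a, ∫sin²(nπx/a) dx = a/2 and ∫sin(nπx/a)·cos(nπx/a) dx = 0.
State is unnormalized: ∫|u|² dx = 0.60500, and ∫u*·(−ħ² u'') dx = 16.313, so ⟨p²⟩ = 16.313 / 0.60500.
⟨p²⟩ = 26.964.

27.0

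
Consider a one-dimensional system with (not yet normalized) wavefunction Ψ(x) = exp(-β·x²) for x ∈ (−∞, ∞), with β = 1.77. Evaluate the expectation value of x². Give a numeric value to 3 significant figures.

⟨x²⟩ = ∫ x²·|Ψ|² dx / ∫|Ψ|² dx (integrals over the domain).
Gaussian moments: ∫x^(2j)·e^(−2βx²) dx = (2j−1)!!/(4β)^j · √(π/(2β)), odd powers integrate to 0; here √(π/(2β)) = 0.94205.
State is unnormalized: ∫|Ψ|² dx = 0.94205, and ∫Ψ*·x²·Ψ dx = 0.13306, so ⟨x²⟩ = 0.13306 / 0.94205.
⟨x²⟩ = 0.14124.

0.141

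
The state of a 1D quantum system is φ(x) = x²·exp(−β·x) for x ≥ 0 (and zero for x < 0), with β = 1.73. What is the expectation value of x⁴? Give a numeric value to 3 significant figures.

⟨x⁴⟩ = ∫ x⁴·|φ|² dx / ∫|φ|² dx (integrals over the domain).
Every integrand reduces to terms xʲ·e^(−2βx) on [0, ∞); use ∫₀^∞ xʲ·e^(−2βx) dx = j!/(2β)^(j+1).
State is unnormalized: ∫|φ|² dx = 0.048398, and ∫φ*·x⁴·φ dx = 0.56733, so ⟨x⁴⟩ = 0.56733 / 0.048398.
⟨x⁴⟩ = 11.722.

11.7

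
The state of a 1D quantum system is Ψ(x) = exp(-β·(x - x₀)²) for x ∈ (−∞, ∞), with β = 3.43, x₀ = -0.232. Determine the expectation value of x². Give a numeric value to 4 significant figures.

⟨x²⟩ = ∫ x²·|Ψ|² dx / ∫|Ψ|² dx (integrals over the domain).
Gaussian moments (u = x − x₀): ∫u^(2j)·e^(−2βu²) du = (2j−1)!!/(4β)^j · √(π/(2β)), odd powers integrate to 0; here √(π/(2β)) = 0.67673.
State is unnormalized: ∫|Ψ|² dx = 0.67673, and ∫Ψ*·x²·Ψ dx = 0.085748, so ⟨x²⟩ = 0.085748 / 0.67673.
⟨x²⟩ = 0.12671.

0.1267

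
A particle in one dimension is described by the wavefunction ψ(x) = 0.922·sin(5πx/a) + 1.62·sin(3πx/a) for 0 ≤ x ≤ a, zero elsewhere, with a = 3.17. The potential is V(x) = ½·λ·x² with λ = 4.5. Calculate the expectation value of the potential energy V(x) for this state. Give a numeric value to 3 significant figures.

8.35

⟨V⟩ = ∫ V(x)·|ψ|² dx / ∫|ψ|² dx.
On 0 ≤ x ≤ a (j ≠ l): ∫sin²(jπx/a) dx = a/2, ∫sin(jπx/a)·sin(lπx/a) dx = 0; diagonal moments ∫x·sin²(jπx/a) dx = a²/4, ∫x²·sin²(jπx/a) dx = a³·(1/6 − 1/(4j²π²)); cross terms ∫x·sin(jπx/a)·sin(lπx/a) dx = 0 for j + l even and −4jla²/(π²(j² − l²)²) for j + l odd, ∫x²·sin(jπx/a)·sin(lπx/a) dx = (−1)^(j+l)·4jla³/(π²(j² − l²)²); higher powers the same way via product-to-sum and parts.
State is unnormalized: ∫|ψ|² dx = 5.5071, and ∫ψ*·V(x)·ψ dx = 45.998, so ⟨V⟩ = 45.998 / 5.5071.
⟨V⟩ = 8.3526.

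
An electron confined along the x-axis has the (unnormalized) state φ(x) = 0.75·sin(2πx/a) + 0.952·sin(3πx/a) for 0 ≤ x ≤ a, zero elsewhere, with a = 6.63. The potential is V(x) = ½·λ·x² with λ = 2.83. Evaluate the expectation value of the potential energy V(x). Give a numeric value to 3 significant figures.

⟨V⟩ = ∫ V(x)·|φ|² dx / ∫|φ|² dx.
On 0 ≤ x ≤ a (j ≠ l): ∫sin²(jπx/a) dx = a/2, ∫sin(jπx/a)·sin(lπx/a) dx = 0; diagonal moments ∫x·sin²(jπx/a) dx = a²/4, ∫x²·sin²(jπx/a) dx = a³·(1/6 − 1/(4j²π²)); cross terms ∫x·sin(jπx/a)·sin(lπx/a) dx = 0 for j + l even and −4jla²/(π²(j² − l²)²) for j + l odd, ∫x²·sin(jπx/a)·sin(lπx/a) dx = (−1)^(j+l)·4jla³/(π²(j² − l²)²); higher powers the same way via product-to-sum and parts.
State is unnormalized: ∫|φ|² dx = 4.8691, and ∫φ*·V(x)·φ dx = 41.151, so ⟨V⟩ = 41.151 / 4.8691.
⟨V⟩ = 8.4514.

8.45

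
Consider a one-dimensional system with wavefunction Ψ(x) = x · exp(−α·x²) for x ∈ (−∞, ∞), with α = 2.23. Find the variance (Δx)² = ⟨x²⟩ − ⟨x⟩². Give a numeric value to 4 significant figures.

Compute ⟨x⟩ and ⟨x²⟩ separately, then (Δx)² = ⟨x²⟩ − ⟨x⟩².
Expand each integrand as polynomial × e^(−2αx²) and use ∫x^(2j)·e^(−2αx²) dx = (2j−1)!!/(4α)^j · √(π/(2α)), odd powers → 0; here √(π/(2α)) = 0.83928.
Normalization: ∫|Ψ|² dx = 0.094090.
⟨x⟩ = 0.0000 and ⟨x²⟩ = 0.33632.
(Δx)² = 0.33632 − (0.0000)² = 0.33632.

0.3363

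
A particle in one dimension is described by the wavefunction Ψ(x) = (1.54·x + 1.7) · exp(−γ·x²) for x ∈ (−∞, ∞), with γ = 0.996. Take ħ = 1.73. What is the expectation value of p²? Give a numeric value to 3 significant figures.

p² Ψ = −ħ² d²Ψ/dx²; ⟨p²⟩ = −ħ² ∫ Ψ*·Ψ'' dx / ∫|Ψ|² dx.
Expand each integrand as polynomial × e^(−2γx²) and use ∫x^(2j)·e^(−2γx²) dx = (2j−1)!!/(4γ)^j · √(π/(2γ)), odd powers → 0; here √(π/(2γ)) = 1.2558. Differentiate with the product rule, d/dx e^(−γx²) = −2γx·e^(−γx²).
State is unnormalized: ∫|Ψ|² dx = 4.3769, and ∫Ψ*·(−ħ² Ψ'') dx = 17.504, so ⟨p²⟩ = 17.504 / 4.3769.
⟨p²⟩ = 3.9992.

4.00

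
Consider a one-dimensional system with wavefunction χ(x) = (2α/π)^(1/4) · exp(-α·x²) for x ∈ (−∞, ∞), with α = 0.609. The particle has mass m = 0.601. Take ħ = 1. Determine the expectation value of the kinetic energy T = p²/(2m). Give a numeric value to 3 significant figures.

T = −(ħ²/2m) d²/dx², so ⟨T⟩ = −(ħ²/2m) ∫ χ*·χ'' dx; with m = 0.601.
Gaussian moments: ∫x^(2j)·e^(−2αx²) dx = (2j−1)!!/(4α)^j · √(π/(2α)), odd powers integrate to 0; here √(π/(2α)) = 1.6060. Derivatives: d/dx e^(−αx²) = −2αx·e^(−αx²), d²/dx² e^(−αx²) = (4α²x² − 2α)·e^(−αx²).
⟨T⟩ = 0.50666.

0.507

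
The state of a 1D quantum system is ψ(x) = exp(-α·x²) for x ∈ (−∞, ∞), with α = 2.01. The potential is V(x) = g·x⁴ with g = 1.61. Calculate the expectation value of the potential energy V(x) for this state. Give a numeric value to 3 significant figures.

0.0747

⟨V⟩ = ∫ V(x)·|ψ|² dx / ∫|ψ|² dx.
Gaussian moments: ∫x^(2j)·e^(−2αx²) dx = (2j−1)!!/(4α)^j · √(π/(2α)), odd powers integrate to 0; here √(π/(2α)) = 0.88402.
State is unnormalized: ∫|ψ|² dx = 0.88402, and ∫ψ*·V(x)·ψ dx = 0.066054, so ⟨V⟩ = 0.066054 / 0.88402.
⟨V⟩ = 0.074720.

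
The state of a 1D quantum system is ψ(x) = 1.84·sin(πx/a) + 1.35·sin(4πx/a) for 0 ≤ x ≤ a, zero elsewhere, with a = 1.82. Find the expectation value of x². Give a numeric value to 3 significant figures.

0.946

⟨x²⟩ = ∫ x²·|ψ|² dx / ∫|ψ|² dx (integrals over the domain).
On 0 ≤ x ≤ a (j ≠ l): ∫sin²(jπx/a) dx = a/2, ∫sin(jπx/a)·sin(lπx/a) dx = 0; diagonal moments ∫x·sin²(jπx/a) dx = a²/4, ∫x²·sin²(jπx/a) dx = a³·(1/6 − 1/(4j²π²)); cross terms ∫x·sin(jπx/a)·sin(lπx/a) dx = 0 for j + l even and −4jla²/(π²(j² − l²)²) for j + l odd, ∫x²·sin(jπx/a)·sin(lπx/a) dx = (−1)^(j+l)·4jla³/(π²(j² − l²)²); higher powers the same way via product-to-sum and parts.
State is unnormalized: ∫|ψ|² dx = 4.7394, and ∫ψ*·x²·ψ dx = 4.4827, so ⟨x²⟩ = 4.4827 / 4.7394.
⟨x²⟩ = 0.94585.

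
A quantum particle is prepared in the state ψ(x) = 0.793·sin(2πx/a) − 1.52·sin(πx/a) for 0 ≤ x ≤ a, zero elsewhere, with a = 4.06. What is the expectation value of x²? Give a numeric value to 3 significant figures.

7.23

⟨x²⟩ = ∫ x²·|ψ|² dx / ∫|ψ|² dx (integrals over the domain).
On 0 ≤ x ≤ a (j ≠ l): ∫sin²(jπx/a) dx = a/2, ∫sin(jπx/a)·sin(lπx/a) dx = 0; diagonal moments ∫x·sin²(jπx/a) dx = a²/4, ∫x²·sin²(jπx/a) dx = a³·(1/6 − 1/(4j²π²)); cross terms ∫x·sin(jπx/a)·sin(lπx/a) dx = 0 for j + l even and −4jla²/(π²(j² − l²)²) for j + l odd, ∫x²·sin(jπx/a)·sin(lπx/a) dx = (−1)^(j+l)·4jla³/(π²(j² − l²)²); higher powers the same way via product-to-sum and parts.
State is unnormalized: ∫|ψ|² dx = 5.9667, and ∫ψ*·x²·ψ dx = 43.131, so ⟨x²⟩ = 43.131 / 5.9667.
⟨x²⟩ = 7.2287.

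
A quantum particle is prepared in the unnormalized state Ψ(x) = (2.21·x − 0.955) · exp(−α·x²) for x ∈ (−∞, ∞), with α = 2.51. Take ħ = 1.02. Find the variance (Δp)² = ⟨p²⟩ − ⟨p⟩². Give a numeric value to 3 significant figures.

4.43

Compute ⟨p⟩ and ⟨p²⟩ separately; (Δp)² = ⟨p²⟩ − ⟨p⟩².
Expand each integrand as polynomial × e^(−2αx²) and use ∫x^(2j)·e^(−2αx²) dx = (2j−1)!!/(4α)^j · √(π/(2α)), odd powers → 0; here √(π/(2α)) = 0.79108. Differentiate with the product rule, d/dx e^(−αx²) = −2αx·e^(−αx²).
Normalization: ∫|Ψ|² dx = 1.1063.
⟨p⟩ = 0.0000 and ⟨p²⟩ = 4.4282.
(Δp)² = 4.4282 − (0.0000)² = 4.4282.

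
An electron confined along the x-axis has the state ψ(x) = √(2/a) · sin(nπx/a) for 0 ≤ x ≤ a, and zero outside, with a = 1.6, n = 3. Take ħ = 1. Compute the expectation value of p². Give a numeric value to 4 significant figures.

34.70

p² ψ = −ħ² d²ψ/dx²; ⟨p²⟩ = −ħ² ∫ ψ*·ψ'' dx.
d/dx sin(nπx/a) = (nπ/a)·cos(nπx/a) and d²/dx² sin(nπx/a) = −(nπ/a)²·sin(nπx/a); on 0 ≤ x ≤ a, ∫sin²(nπx/a) dx = a/2 and ∫sin(nπx/a)·cos(nπx/a) dx = 0.
⟨p²⟩ = 34.698.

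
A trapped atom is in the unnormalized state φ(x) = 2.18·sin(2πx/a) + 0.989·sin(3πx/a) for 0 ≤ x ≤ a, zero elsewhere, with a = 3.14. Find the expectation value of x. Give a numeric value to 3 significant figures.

1.11

⟨x⟩ = ∫ x·|φ|² dx / ∫|φ|² dx (integrals over the domain).
On 0 ≤ x ≤ a (j ≠ l): ∫sin²(jπx/a) dx = a/2, ∫sin(jπx/a)·sin(lπx/a) dx = 0; diagonal moments ∫x·sin²(jπx/a) dx = a²/4, ∫x²·sin²(jπx/a) dx = a³·(1/6 − 1/(4j²π²)); cross terms ∫x·sin(jπx/a)·sin(lπx/a) dx = 0 for j + l even and −4jla²/(π²(j² − l²)²) for j + l odd, ∫x²·sin(jπx/a)·sin(lπx/a) dx = (−1)^(j+l)·4jla³/(π²(j² − l²)²); higher powers the same way via product-to-sum and parts.
State is unnormalized: ∫|φ|² dx = 8.9969, and ∫φ*·x·φ dx = 9.9898, so ⟨x⟩ = 9.9898 / 8.9969.
⟨x⟩ = 1.1104.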